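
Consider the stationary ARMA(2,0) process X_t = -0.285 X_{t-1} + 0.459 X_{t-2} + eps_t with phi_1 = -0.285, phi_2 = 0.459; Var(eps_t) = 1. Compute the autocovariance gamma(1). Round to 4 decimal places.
\gamma(1) = -0.9238

Multiply the model equation by X_{t-k} and take expectations. With theta_0 = psi_0 = 1 and psi_j the MA(infinity) weights, this gives
  gamma(k) - sum_i phi_i gamma(k-i) = c_k,
  c_k = sigma^2 * sum_{j=k..q} theta_j psi_{j-k}   (c_k = 0 for k > q),
using gamma(-m) = gamma(m).
Pure AR (q = 0): c_0 = sigma^2 = 1, c_k = 0 for k >= 1.
Equations for k = 0, 1, 2 (AR order 2, c_2 = 0):
  (E0) gamma(0) = phi_1 gamma(1) + phi_2 gamma(2) + c_0
  (E1) gamma(1) = phi_1 gamma(0) + phi_2 gamma(1) + c_1
  (E2) gamma(2) = phi_1 gamma(1) + phi_2 gamma(0)
From (E1): gamma(1) = A gamma(0) + B with
  A = phi_1 / (1 - phi_2) = -0.285 / 0.541 = -0.526802,   B = c_1 / (1 - phi_2) = 0 / 0.541 = 0.
Insert (E2) into (E0): gamma(0) (1 - phi_2^2) = phi_1 (1 + phi_2) gamma(1) + c_0.
  phi_1 (1 + phi_2) = (-0.285)(1.459) = -0.415815,   1 - phi_2^2 = 0.789319.
Replace gamma(1) by A gamma(0) + B and collect gamma(0):
  gamma(0) [0.789319 - (-0.415815)(-0.526802)] = c_0 = 1
  gamma(0) * 0.570267 = 1
  gamma(0) = 1 / 0.570267 = 1.753565.
  gamma(1) = A gamma(0) = (-0.526802)(1.753565) = -0.923782.
Therefore gamma(1) = -0.9238 (to 4 decimal places).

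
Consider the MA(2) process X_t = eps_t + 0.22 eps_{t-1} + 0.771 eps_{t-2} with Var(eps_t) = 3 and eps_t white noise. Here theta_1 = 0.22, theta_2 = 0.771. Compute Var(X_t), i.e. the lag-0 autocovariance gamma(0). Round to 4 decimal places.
\gamma(0) = 4.9285

For an MA(q) process X_t = eps_t + sum_i theta_i eps_{t-i} with
Var(eps_t) = sigma^2, the variance is
  gamma(0) = sigma^2 * (1 + sum_i theta_i^2).
  sum_i theta_i^2 = (0.22)^2 + (0.771)^2 = 0.0484 + 0.594441 = 0.642841.
  gamma(0) = 3 * (1 + 0.642841) = 3 * 1.642841 = 4.928523, which rounds to 4.9285.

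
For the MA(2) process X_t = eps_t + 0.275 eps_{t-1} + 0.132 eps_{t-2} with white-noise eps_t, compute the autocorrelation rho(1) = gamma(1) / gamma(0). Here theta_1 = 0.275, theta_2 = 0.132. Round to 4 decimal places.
\rho(1) = 0.2848

For an MA(q) process with theta_0 = 1, the autocovariance is
  gamma(k) = sigma^2 * sum_{i=0..q-k} theta_i * theta_{i+k},
and rho(k) = gamma(k) / gamma(0). Sigma^2 cancels.
  numerator   = (1)*(0.275) + (0.275)*(0.132) = 0.3113.
  denominator = (1)^2 + (0.275)^2 + (0.132)^2 = 1.093049.
  rho(1) = 0.3113 / 1.093049 = 0.2848.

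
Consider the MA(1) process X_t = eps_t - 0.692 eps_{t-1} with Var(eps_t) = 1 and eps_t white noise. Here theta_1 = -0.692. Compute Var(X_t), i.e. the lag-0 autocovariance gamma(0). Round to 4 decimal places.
\gamma(0) = 1.4789

For an MA(q) process X_t = eps_t + sum_i theta_i eps_{t-i} with
Var(eps_t) = sigma^2, the variance is
  gamma(0) = sigma^2 * (1 + sum_i theta_i^2).
  sum_i theta_i^2 = (-0.692)^2 = 0.478864.
  gamma(0) = 1 * (1 + 0.478864) = 1 * 1.478864 = 1.478864, which rounds to 1.4789.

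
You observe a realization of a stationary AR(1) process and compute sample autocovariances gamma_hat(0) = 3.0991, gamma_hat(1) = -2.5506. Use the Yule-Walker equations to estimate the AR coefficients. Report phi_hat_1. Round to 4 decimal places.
\hat\phi_{1} = -0.8230

The Yule-Walker equations for an AR(p) process read, in matrix form,
  Gamma_p phi = r_p,   with   (Gamma_p)_{ij} = gamma(|i - j|),
                       (r_p)_i = gamma(i),   i,j = 1..p.
Substitute the sample gammas (Toeplitz matrix and right-hand side of size 1):
  Gamma_p = [[3.0991]]
  r_p     = [-2.5506]
With p = 1 this is the single equation gamma(0) phi_1 = gamma(1):
  phi_hat_1 = gamma(1) / gamma(0) = -2.5506 / 3.0991 = -0.8230.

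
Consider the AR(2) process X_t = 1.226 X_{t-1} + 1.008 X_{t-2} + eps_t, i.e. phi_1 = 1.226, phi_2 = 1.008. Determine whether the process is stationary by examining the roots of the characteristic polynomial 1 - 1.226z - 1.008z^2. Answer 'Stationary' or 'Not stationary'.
\text{Not stationary}

The AR(p) characteristic polynomial is P(z) = 1 - 1.226z - 1.008z^2.
Stationarity requires all roots to lie outside the unit circle, i.e. |z| > 1 for every root.
Set 1 + (-1.226) z + (-1.008) z^2 = 0, i.e. a z^2 + b z + c = 0 with a = -1.008, b = -1.226, c = 1.
Discriminant D = b^2 - 4ac = (-1.226)^2 - 4*(-1.008)*1 = 1.503076 - (-4.032) = 5.535076.
D >= 0, so the roots are real: z = (-b +/- sqrt(D)) / (2a) = (1.226 +/- 2.352674) / (-2.016).
  z_1 = (1.226 + 2.352674) / (-2.016) = -1.7751,   |z_1| = 1.7751.
  z_2 = (1.226 - 2.352674) / (-2.016) = 0.5589,   |z_2| = 0.5589.
Moduli of all roots: 1.7751, 0.5589.
All moduli strictly greater than 1? No.
Verdict: Not stationary.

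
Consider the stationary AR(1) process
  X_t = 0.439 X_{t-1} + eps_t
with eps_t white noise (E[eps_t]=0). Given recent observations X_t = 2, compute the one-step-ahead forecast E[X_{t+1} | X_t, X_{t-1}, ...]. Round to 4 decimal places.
E[X_{t+1} \mid \mathcal F_t] = 0.8780

For an AR(p) model X_t = c + sum_i phi_i X_{t-i} + eps_t, the
one-step-ahead conditional mean is
  E[X_{t+1} | X_t, ...] = c + sum_i phi_i X_{t+1-i}.
Substitute known values:
  E[X_{t+1} | ...] = (0.439) * (2)
                   = 0.8780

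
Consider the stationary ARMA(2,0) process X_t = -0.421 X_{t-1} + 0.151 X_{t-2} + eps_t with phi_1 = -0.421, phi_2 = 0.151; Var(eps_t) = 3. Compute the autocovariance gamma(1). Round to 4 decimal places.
\gamma(1) = -2.0187

Multiply the model equation by X_{t-k} and take expectations. With theta_0 = psi_0 = 1 and psi_j the MA(infinity) weights, this gives
  gamma(k) - sum_i phi_i gamma(k-i) = c_k,
  c_k = sigma^2 * sum_{j=k..q} theta_j psi_{j-k}   (c_k = 0 for k > q),
using gamma(-m) = gamma(m).
Pure AR (q = 0): c_0 = sigma^2 = 3, c_k = 0 for k >= 1.
Equations for k = 0, 1, 2 (AR order 2, c_2 = 0):
  (E0) gamma(0) = phi_1 gamma(1) + phi_2 gamma(2) + c_0
  (E1) gamma(1) = phi_1 gamma(0) + phi_2 gamma(1) + c_1
  (E2) gamma(2) = phi_1 gamma(1) + phi_2 gamma(0)
From (E1): gamma(1) = A gamma(0) + B with
  A = phi_1 / (1 - phi_2) = -0.421 / 0.849 = -0.495878,   B = c_1 / (1 - phi_2) = 0 / 0.849 = 0.
Insert (E2) into (E0): gamma(0) (1 - phi_2^2) = phi_1 (1 + phi_2) gamma(1) + c_0.
  phi_1 (1 + phi_2) = (-0.421)(1.151) = -0.484571,   1 - phi_2^2 = 0.977199.
Replace gamma(1) by A gamma(0) + B and collect gamma(0):
  gamma(0) [0.977199 - (-0.484571)(-0.495878)] = c_0 = 3
  gamma(0) * 0.736911 = 3
  gamma(0) = 3 / 0.736911 = 4.071047.
  gamma(1) = A gamma(0) = (-0.495878)(4.071047) = -2.018741.
Therefore gamma(1) = -2.0187 (to 4 decimal places).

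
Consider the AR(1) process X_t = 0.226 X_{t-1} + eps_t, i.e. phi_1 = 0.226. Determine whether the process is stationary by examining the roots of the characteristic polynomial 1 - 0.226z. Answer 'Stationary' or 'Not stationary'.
\text{Stationary}

The AR(p) characteristic polynomial is P(z) = 1 - 0.226z.
Stationarity requires all roots to lie outside the unit circle, i.e. |z| > 1 for every root.
This is linear in z: 1 + (-0.226) z = 0  =>  z = -1/(-0.226) = 4.424779,  |z| = 4.424779.
Moduli of all roots: 4.4248.
All moduli strictly greater than 1? Yes.
Verdict: Stationary.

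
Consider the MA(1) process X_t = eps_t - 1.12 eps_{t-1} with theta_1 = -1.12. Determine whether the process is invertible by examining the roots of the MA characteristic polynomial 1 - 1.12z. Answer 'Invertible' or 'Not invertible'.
\text{Not invertible}

The MA(q) characteristic polynomial is P(z) = 1 - 1.12z.
Invertibility requires all roots to lie outside the unit circle, i.e. |z| > 1 for every root.
This is linear in z: 1 + (-1.12) z = 0  =>  z = -1/(-1.12) = 0.892857,  |z| = 0.892857.
Moduli of all roots: 0.8929.
All moduli strictly greater than 1? No.
Verdict: Not invertible.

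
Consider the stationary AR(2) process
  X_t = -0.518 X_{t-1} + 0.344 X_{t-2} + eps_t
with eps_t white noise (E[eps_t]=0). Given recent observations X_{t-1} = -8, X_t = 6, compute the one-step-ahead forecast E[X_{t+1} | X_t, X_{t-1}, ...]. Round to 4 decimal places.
E[X_{t+1} \mid \mathcal F_t] = -5.8600

For an AR(p) model X_t = c + sum_i phi_i X_{t-i} + eps_t, the
one-step-ahead conditional mean is
  E[X_{t+1} | X_t, ...] = c + sum_i phi_i X_{t+1-i}.
Substitute known values:
  E[X_{t+1} | ...] = (-0.518) * (6) + (0.344) * (-8)
                   = -5.8600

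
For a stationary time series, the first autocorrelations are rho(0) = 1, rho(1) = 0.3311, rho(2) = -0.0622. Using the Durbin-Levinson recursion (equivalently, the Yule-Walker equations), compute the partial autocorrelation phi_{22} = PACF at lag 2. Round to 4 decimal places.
\phi_{22} = -0.1930

The PACF at lag k is phi_{kk}, the last component of the solution
to the Yule-Walker system G_k phi = r_k where
  (G_k)_{ij} = rho(|i - j|), (r_k)_i = rho(i), i,j = 1..k.
Equivalently, Durbin-Levinson gives phi_{kk} iteratively:
  phi_{11} = rho(1)
  phi_{kk} = [rho(k) - sum_{j=1..k-1} phi_{k-1,j} rho(k-j)]
            / [1 - sum_{j=1..k-1} phi_{k-1,j} rho(j)],
  phi_{k,j} = phi_{k-1,j} - phi_{kk} phi_{k-1,k-j},  j = 1..k-1.
Step k = 1:
  phi_11 = rho(1) = 0.3311.
Step k = 2:
  phi_22 = [rho(2) - phi_11 rho(1)] / [1 - phi_11 rho(1)] = [-0.0622 - (0.3311)(0.3311)] / [1 - (0.3311)(0.3311)]
         = -0.17182721 / 0.89037279 = -0.193.
Therefore phi_{22} = -0.1930.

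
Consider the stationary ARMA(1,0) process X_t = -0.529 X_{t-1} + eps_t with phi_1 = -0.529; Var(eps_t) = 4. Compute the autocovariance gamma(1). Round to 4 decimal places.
\gamma(1) = -2.9382

Multiply the model equation by X_{t-k} and take expectations. With theta_0 = psi_0 = 1 and psi_j the MA(infinity) weights, this gives
  gamma(k) - sum_i phi_i gamma(k-i) = c_k,
  c_k = sigma^2 * sum_{j=k..q} theta_j psi_{j-k}   (c_k = 0 for k > q),
using gamma(-m) = gamma(m).
Pure AR (q = 0): c_0 = sigma^2 = 4, c_k = 0 for k >= 1.
Equations for k = 0 and k = 1 (AR order 1):
  gamma(0) = phi_1 gamma(1) + c_0
  gamma(1) = phi_1 gamma(0) + c_1
Substituting the second into the first: gamma(0) (1 - phi_1^2) = c_0 + phi_1 c_1, so
  gamma(0) = c_0 / (1 - phi_1^2) = 4 / (1 - (-0.529)^2) = 4 / 0.720159 = 5.554329.
  gamma(1) = phi_1 gamma(0) = (-0.529)(5.554329) = -2.93824.
Therefore gamma(1) = -2.9382 (to 4 decimal places).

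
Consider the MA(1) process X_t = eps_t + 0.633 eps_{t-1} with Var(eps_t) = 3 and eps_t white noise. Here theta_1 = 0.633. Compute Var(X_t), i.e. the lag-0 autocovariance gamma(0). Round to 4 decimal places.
\gamma(0) = 4.2021

For an MA(q) process X_t = eps_t + sum_i theta_i eps_{t-i} with
Var(eps_t) = sigma^2, the variance is
  gamma(0) = sigma^2 * (1 + sum_i theta_i^2).
  sum_i theta_i^2 = (0.633)^2 = 0.400689.
  gamma(0) = 3 * (1 + 0.400689) = 3 * 1.400689 = 4.202067, which rounds to 4.2021.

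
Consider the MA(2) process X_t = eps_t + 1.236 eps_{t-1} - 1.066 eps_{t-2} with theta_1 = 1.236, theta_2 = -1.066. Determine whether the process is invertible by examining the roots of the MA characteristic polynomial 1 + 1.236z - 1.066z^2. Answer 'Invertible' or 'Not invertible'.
\text{Not invertible}

The MA(q) characteristic polynomial is P(z) = 1 + 1.236z - 1.066z^2.
Invertibility requires all roots to lie outside the unit circle, i.e. |z| > 1 for every root.
Set 1 + (1.236) z + (-1.066) z^2 = 0, i.e. a z^2 + b z + c = 0 with a = -1.066, b = 1.236, c = 1.
Discriminant D = b^2 - 4ac = (1.236)^2 - 4*(-1.066)*1 = 1.527696 - (-4.264) = 5.791696.
D >= 0, so the roots are real: z = (-b +/- sqrt(D)) / (2a) = (-1.236 +/- 2.406594) / (-2.132).
  z_1 = (-1.236 + 2.406594) / (-2.132) = -0.5491,   |z_1| = 0.5491.
  z_2 = (-1.236 - 2.406594) / (-2.132) = 1.7085,   |z_2| = 1.7085.
Moduli of all roots: 0.5491, 1.7085.
All moduli strictly greater than 1? No.
Verdict: Not invertible.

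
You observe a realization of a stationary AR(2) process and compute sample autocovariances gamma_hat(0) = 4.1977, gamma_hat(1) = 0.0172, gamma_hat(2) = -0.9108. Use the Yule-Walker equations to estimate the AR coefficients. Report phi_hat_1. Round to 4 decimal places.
\hat\phi_{1} = 0.0050

The Yule-Walker equations for an AR(p) process read, in matrix form,
  Gamma_p phi = r_p,   with   (Gamma_p)_{ij} = gamma(|i - j|),
                       (r_p)_i = gamma(i),   i,j = 1..p.
Substitute the sample gammas (Toeplitz matrix and right-hand side of size 2):
  Gamma_p = [[4.1977, 0.0172], [0.0172, 4.1977]]
  r_p     = [0.0172, -0.9108]
Written out:
  4.1977 phi_1 + 0.0172 phi_2 = 0.0172
  0.0172 phi_1 + 4.1977 phi_2 = -0.9108
Solve by Cramer's rule:
  det = gamma(0)^2 - gamma(1)^2 = (4.1977)^2 - (0.0172)^2 = 17.62068529 - 0.00029584 = 17.62038945
  phi_hat_1 = [gamma(1) gamma(0) - gamma(1) gamma(2)] / det = [(0.0172)(4.1977) - (0.0172)(-0.9108)] / 17.62038945 = 0.0878662 / 17.62038945 = 0.005
  phi_hat_2 = [gamma(0) gamma(2) - gamma(1)^2] / det = [(4.1977)(-0.9108) - (0.0172)^2] / 17.62038945 = -3.823561 / 17.62038945 = -0.217
So phi_hat = [0.0050, -0.2170].
Therefore phi_hat_1 = 0.0050.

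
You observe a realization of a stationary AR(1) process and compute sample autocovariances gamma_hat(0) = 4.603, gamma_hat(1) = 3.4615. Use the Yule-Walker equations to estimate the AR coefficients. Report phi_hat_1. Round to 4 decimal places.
\hat\phi_{1} = 0.7520

The Yule-Walker equations for an AR(p) process read, in matrix form,
  Gamma_p phi = r_p,   with   (Gamma_p)_{ij} = gamma(|i - j|),
                       (r_p)_i = gamma(i),   i,j = 1..p.
Substitute the sample gammas (Toeplitz matrix and right-hand side of size 1):
  Gamma_p = [[4.603]]
  r_p     = [3.4615]
With p = 1 this is the single equation gamma(0) phi_1 = gamma(1):
  phi_hat_1 = gamma(1) / gamma(0) = 3.4615 / 4.603 = 0.7520.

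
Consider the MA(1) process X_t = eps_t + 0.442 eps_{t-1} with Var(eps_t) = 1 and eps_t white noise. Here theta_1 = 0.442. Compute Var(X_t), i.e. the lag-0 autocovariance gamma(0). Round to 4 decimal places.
\gamma(0) = 1.1954

For an MA(q) process X_t = eps_t + sum_i theta_i eps_{t-i} with
Var(eps_t) = sigma^2, the variance is
  gamma(0) = sigma^2 * (1 + sum_i theta_i^2).
  sum_i theta_i^2 = (0.442)^2 = 0.195364.
  gamma(0) = 1 * (1 + 0.195364) = 1 * 1.195364 = 1.195364, which rounds to 1.1954.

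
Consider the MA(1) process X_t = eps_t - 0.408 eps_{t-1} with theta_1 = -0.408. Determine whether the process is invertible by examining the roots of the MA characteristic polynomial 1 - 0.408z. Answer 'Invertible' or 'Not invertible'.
\text{Invertible}

The MA(q) characteristic polynomial is P(z) = 1 - 0.408z.
Invertibility requires all roots to lie outside the unit circle, i.e. |z| > 1 for every root.
This is linear in z: 1 + (-0.408) z = 0  =>  z = -1/(-0.408) = 2.45098,  |z| = 2.45098.
Moduli of all roots: 2.4510.
All moduli strictly greater than 1? Yes.
Verdict: Invertible.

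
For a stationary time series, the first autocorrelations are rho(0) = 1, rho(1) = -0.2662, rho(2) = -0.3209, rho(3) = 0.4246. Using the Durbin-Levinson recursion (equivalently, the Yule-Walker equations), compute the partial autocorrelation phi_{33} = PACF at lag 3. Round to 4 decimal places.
\phi_{33} = 0.2499

The PACF at lag k is phi_{kk}, the last component of the solution
to the Yule-Walker system G_k phi = r_k where
  (G_k)_{ij} = rho(|i - j|), (r_k)_i = rho(i), i,j = 1..k.
Equivalently, Durbin-Levinson gives phi_{kk} iteratively:
  phi_{11} = rho(1)
  phi_{kk} = [rho(k) - sum_{j=1..k-1} phi_{k-1,j} rho(k-j)]
            / [1 - sum_{j=1..k-1} phi_{k-1,j} rho(j)],
  phi_{k,j} = phi_{k-1,j} - phi_{kk} phi_{k-1,k-j},  j = 1..k-1.
Step k = 1:
  phi_11 = rho(1) = -0.2662.
Step k = 2:
  phi_22 = [rho(2) - phi_11 rho(1)] / [1 - phi_11 rho(1)] = [-0.3209 - (-0.2662)(-0.2662)] / [1 - (-0.2662)(-0.2662)]
         = -0.39176244 / 0.92913756 = -0.421641.
  Update: phi_21 = phi_11 - phi_22 phi_11 = -0.2662 - (-0.421641)(-0.2662) = -0.378441.
Step k = 3:
  phi_33 = [rho(3) - phi_21 rho(2) - phi_22 rho(1)] / [1 - phi_21 rho(1) - phi_22 rho(2)]
    numerator   = 0.4246 - (-0.378441)(-0.3209) - (-0.421641)(-0.2662) = 0.19091752
    denominator = 1 - (-0.378441)(-0.2662) - (-0.421641)(-0.3209) = 0.76395447
  phi_33 = 0.19091752 / 0.76395447 = 0.2499.
Therefore phi_{33} = 0.2499.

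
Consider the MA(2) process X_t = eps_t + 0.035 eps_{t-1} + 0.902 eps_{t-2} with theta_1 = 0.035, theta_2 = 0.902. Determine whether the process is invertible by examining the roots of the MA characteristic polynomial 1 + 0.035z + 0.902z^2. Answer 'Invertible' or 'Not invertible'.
\text{Invertible}

The MA(q) characteristic polynomial is P(z) = 1 + 0.035z + 0.902z^2.
Invertibility requires all roots to lie outside the unit circle, i.e. |z| > 1 for every root.
Set 1 + (0.035) z + (0.902) z^2 = 0, i.e. a z^2 + b z + c = 0 with a = 0.902, b = 0.035, c = 1.
Discriminant D = b^2 - 4ac = (0.035)^2 - 4*(0.902)*1 = 0.001225 - (3.608) = -3.606775.
D < 0, so the roots are the complex-conjugate pair z = (-b +/- i sqrt(-D)) / (2a) = -0.0194 +/- 1.0527i.
For a conjugate pair |z|^2 = z * conj(z) = (product of roots) = c/a = 1/(0.902) = 1.108647, so |z| = sqrt(1.108647) = 1.0529 for both roots.
Moduli of all roots: 1.0529, 1.0529.
All moduli strictly greater than 1? Yes.
Verdict: Invertible.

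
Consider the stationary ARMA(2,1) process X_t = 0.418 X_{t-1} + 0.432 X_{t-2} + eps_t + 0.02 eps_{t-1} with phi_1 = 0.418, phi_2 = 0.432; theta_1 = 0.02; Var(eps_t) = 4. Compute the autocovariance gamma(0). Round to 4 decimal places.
\gamma(0) = 11.0475

Multiply the model equation by X_{t-k} and take expectations. With theta_0 = psi_0 = 1 and psi_j the MA(infinity) weights, this gives
  gamma(k) - sum_i phi_i gamma(k-i) = c_k,
  c_k = sigma^2 * sum_{j=k..q} theta_j psi_{j-k}   (c_k = 0 for k > q),
using gamma(-m) = gamma(m).
psi-weights needed (psi_j = theta_j + sum_i phi_i psi_{j-i}):
  psi_1 = theta_1 + phi_1 = 0.02 + (0.418) = 0.438
Right-hand sides:
  c_0 = sigma^2 (1 + theta_1 psi_1) = 4 * (1 + (0.02)(0.438)) = 4 * 1.00876 = 4.03504
  c_1 = sigma^2 theta_1 = 4 * (0.02) = 0.08
  c_2 = 0
Equations for k = 0, 1, 2 (AR order 2, c_2 = 0):
  (E0) gamma(0) = phi_1 gamma(1) + phi_2 gamma(2) + c_0
  (E1) gamma(1) = phi_1 gamma(0) + phi_2 gamma(1) + c_1
  (E2) gamma(2) = phi_1 gamma(1) + phi_2 gamma(0)
From (E1): gamma(1) = A gamma(0) + B with
  A = phi_1 / (1 - phi_2) = 0.418 / 0.568 = 0.735915,   B = c_1 / (1 - phi_2) = 0.08 / 0.568 = 0.140845.
Insert (E2) into (E0): gamma(0) (1 - phi_2^2) = phi_1 (1 + phi_2) gamma(1) + c_0.
  phi_1 (1 + phi_2) = (0.418)(1.432) = 0.598576,   1 - phi_2^2 = 0.813376.
Replace gamma(1) by A gamma(0) + B and collect gamma(0):
  gamma(0) [0.813376 - (0.598576)(0.735915)] = (0.598576)(0.140845) + 4.03504
  gamma(0) * 0.372875 = 4.119346
  gamma(0) = 4.119346 / 0.372875 = 11.047537.
Therefore gamma(0) = 11.0475 (to 4 decimal places).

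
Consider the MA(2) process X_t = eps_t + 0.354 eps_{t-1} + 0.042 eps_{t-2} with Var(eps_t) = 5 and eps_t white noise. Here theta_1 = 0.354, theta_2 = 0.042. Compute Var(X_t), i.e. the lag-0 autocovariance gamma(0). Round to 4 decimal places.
\gamma(0) = 5.6354

For an MA(q) process X_t = eps_t + sum_i theta_i eps_{t-i} with
Var(eps_t) = sigma^2, the variance is
  gamma(0) = sigma^2 * (1 + sum_i theta_i^2).
  sum_i theta_i^2 = (0.354)^2 + (0.042)^2 = 0.125316 + 0.001764 = 0.12708.
  gamma(0) = 5 * (1 + 0.12708) = 5 * 1.12708 = 5.6354.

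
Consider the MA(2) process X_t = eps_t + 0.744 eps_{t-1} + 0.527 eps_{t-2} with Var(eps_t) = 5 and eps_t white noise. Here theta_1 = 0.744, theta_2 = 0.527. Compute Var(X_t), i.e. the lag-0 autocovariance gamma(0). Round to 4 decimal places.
\gamma(0) = 9.1563

For an MA(q) process X_t = eps_t + sum_i theta_i eps_{t-i} with
Var(eps_t) = sigma^2, the variance is
  gamma(0) = sigma^2 * (1 + sum_i theta_i^2).
  sum_i theta_i^2 = (0.744)^2 + (0.527)^2 = 0.553536 + 0.277729 = 0.831265.
  gamma(0) = 5 * (1 + 0.831265) = 5 * 1.831265 = 9.156325, which rounds to 9.1563.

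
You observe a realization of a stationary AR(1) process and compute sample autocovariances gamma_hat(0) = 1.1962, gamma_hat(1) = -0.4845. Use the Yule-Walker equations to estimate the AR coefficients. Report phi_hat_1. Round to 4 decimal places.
\hat\phi_{1} = -0.4050

The Yule-Walker equations for an AR(p) process read, in matrix form,
  Gamma_p phi = r_p,   with   (Gamma_p)_{ij} = gamma(|i - j|),
                       (r_p)_i = gamma(i),   i,j = 1..p.
Substitute the sample gammas (Toeplitz matrix and right-hand side of size 1):
  Gamma_p = [[1.1962]]
  r_p     = [-0.4845]
With p = 1 this is the single equation gamma(0) phi_1 = gamma(1):
  phi_hat_1 = gamma(1) / gamma(0) = -0.4845 / 1.1962 = -0.4050.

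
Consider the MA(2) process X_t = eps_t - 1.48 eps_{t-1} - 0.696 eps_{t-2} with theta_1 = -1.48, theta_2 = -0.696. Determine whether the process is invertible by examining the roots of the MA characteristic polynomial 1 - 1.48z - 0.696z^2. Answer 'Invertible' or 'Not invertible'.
\text{Not invertible}

The MA(q) characteristic polynomial is P(z) = 1 - 1.48z - 0.696z^2.
Invertibility requires all roots to lie outside the unit circle, i.e. |z| > 1 for every root.
Set 1 + (-1.48) z + (-0.696) z^2 = 0, i.e. a z^2 + b z + c = 0 with a = -0.696, b = -1.48, c = 1.
Discriminant D = b^2 - 4ac = (-1.48)^2 - 4*(-0.696)*1 = 2.1904 - (-2.784) = 4.9744.
D >= 0, so the roots are real: z = (-b +/- sqrt(D)) / (2a) = (1.48 +/- 2.230336) / (-1.392).
  z_1 = (1.48 + 2.230336) / (-1.392) = -2.6655,   |z_1| = 2.6655.
  z_2 = (1.48 - 2.230336) / (-1.392) = 0.539,   |z_2| = 0.539.
Moduli of all roots: 2.6655, 0.5390.
All moduli strictly greater than 1? No.
Verdict: Not invertible.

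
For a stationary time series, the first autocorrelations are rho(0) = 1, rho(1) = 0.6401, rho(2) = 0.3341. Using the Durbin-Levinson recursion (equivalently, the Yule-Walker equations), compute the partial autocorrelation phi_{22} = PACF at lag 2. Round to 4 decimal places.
\phi_{22} = -0.1281

The PACF at lag k is phi_{kk}, the last component of the solution
to the Yule-Walker system G_k phi = r_k where
  (G_k)_{ij} = rho(|i - j|), (r_k)_i = rho(i), i,j = 1..k.
Equivalently, Durbin-Levinson gives phi_{kk} iteratively:
  phi_{11} = rho(1)
  phi_{kk} = [rho(k) - sum_{j=1..k-1} phi_{k-1,j} rho(k-j)]
            / [1 - sum_{j=1..k-1} phi_{k-1,j} rho(j)],
  phi_{k,j} = phi_{k-1,j} - phi_{kk} phi_{k-1,k-j},  j = 1..k-1.
Step k = 1:
  phi_11 = rho(1) = 0.6401.
Step k = 2:
  phi_22 = [rho(2) - phi_11 rho(1)] / [1 - phi_11 rho(1)] = [0.3341 - (0.6401)(0.6401)] / [1 - (0.6401)(0.6401)]
         = -0.07562801 / 0.59027199 = -0.1281.
Therefore phi_{22} = -0.1281.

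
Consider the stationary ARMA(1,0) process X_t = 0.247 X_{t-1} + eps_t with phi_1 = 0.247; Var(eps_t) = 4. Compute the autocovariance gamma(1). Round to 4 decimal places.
\gamma(1) = 1.0522

Multiply the model equation by X_{t-k} and take expectations. With theta_0 = psi_0 = 1 and psi_j the MA(infinity) weights, this gives
  gamma(k) - sum_i phi_i gamma(k-i) = c_k,
  c_k = sigma^2 * sum_{j=k..q} theta_j psi_{j-k}   (c_k = 0 for k > q),
using gamma(-m) = gamma(m).
Pure AR (q = 0): c_0 = sigma^2 = 4, c_k = 0 for k >= 1.
Equations for k = 0 and k = 1 (AR order 1):
  gamma(0) = phi_1 gamma(1) + c_0
  gamma(1) = phi_1 gamma(0) + c_1
Substituting the second into the first: gamma(0) (1 - phi_1^2) = c_0 + phi_1 c_1, so
  gamma(0) = c_0 / (1 - phi_1^2) = 4 / (1 - (0.247)^2) = 4 / 0.938991 = 4.259892.
  gamma(1) = phi_1 gamma(0) = (0.247)(4.259892) = 1.052193.
Therefore gamma(1) = 1.0522 (to 4 decimal places).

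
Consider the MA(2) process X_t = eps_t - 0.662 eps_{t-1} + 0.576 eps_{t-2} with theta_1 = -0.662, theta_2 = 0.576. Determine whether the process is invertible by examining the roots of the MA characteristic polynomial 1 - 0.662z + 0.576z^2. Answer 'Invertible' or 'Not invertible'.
\text{Invertible}

The MA(q) characteristic polynomial is P(z) = 1 - 0.662z + 0.576z^2.
Invertibility requires all roots to lie outside the unit circle, i.e. |z| > 1 for every root.
Set 1 + (-0.662) z + (0.576) z^2 = 0, i.e. a z^2 + b z + c = 0 with a = 0.576, b = -0.662, c = 1.
Discriminant D = b^2 - 4ac = (-0.662)^2 - 4*(0.576)*1 = 0.438244 - (2.304) = -1.865756.
D < 0, so the roots are the complex-conjugate pair z = (-b +/- i sqrt(-D)) / (2a) = 0.5747 +/- 1.1857i.
For a conjugate pair |z|^2 = z * conj(z) = (product of roots) = c/a = 1/(0.576) = 1.736111, so |z| = sqrt(1.736111) = 1.3176 for both roots.
Moduli of all roots: 1.3176, 1.3176.
All moduli strictly greater than 1? Yes.
Verdict: Invertible.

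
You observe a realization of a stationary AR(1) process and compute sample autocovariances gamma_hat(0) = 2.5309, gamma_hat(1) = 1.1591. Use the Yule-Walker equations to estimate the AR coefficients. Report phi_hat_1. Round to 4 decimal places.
\hat\phi_{1} = 0.4580

The Yule-Walker equations for an AR(p) process read, in matrix form,
  Gamma_p phi = r_p,   with   (Gamma_p)_{ij} = gamma(|i - j|),
                       (r_p)_i = gamma(i),   i,j = 1..p.
Substitute the sample gammas (Toeplitz matrix and right-hand side of size 1):
  Gamma_p = [[2.5309]]
  r_p     = [1.1591]
With p = 1 this is the single equation gamma(0) phi_1 = gamma(1):
  phi_hat_1 = gamma(1) / gamma(0) = 1.1591 / 2.5309 = 0.4580.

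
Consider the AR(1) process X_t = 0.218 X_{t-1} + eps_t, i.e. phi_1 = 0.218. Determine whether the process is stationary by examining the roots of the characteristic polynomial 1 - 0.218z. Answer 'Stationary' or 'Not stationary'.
\text{Stationary}

The AR(p) characteristic polynomial is P(z) = 1 - 0.218z.
Stationarity requires all roots to lie outside the unit circle, i.e. |z| > 1 for every root.
This is linear in z: 1 + (-0.218) z = 0  =>  z = -1/(-0.218) = 4.587156,  |z| = 4.587156.
Moduli of all roots: 4.5872.
All moduli strictly greater than 1? Yes.
Verdict: Stationary.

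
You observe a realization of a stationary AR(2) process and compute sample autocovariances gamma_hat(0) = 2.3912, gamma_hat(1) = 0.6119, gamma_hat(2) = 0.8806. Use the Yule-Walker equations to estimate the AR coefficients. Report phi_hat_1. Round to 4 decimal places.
\hat\phi_{1} = 0.1730

The Yule-Walker equations for an AR(p) process read, in matrix form,
  Gamma_p phi = r_p,   with   (Gamma_p)_{ij} = gamma(|i - j|),
                       (r_p)_i = gamma(i),   i,j = 1..p.
Substitute the sample gammas (Toeplitz matrix and right-hand side of size 2):
  Gamma_p = [[2.3912, 0.6119], [0.6119, 2.3912]]
  r_p     = [0.6119, 0.8806]
Written out:
  2.3912 phi_1 + 0.6119 phi_2 = 0.6119
  0.6119 phi_1 + 2.3912 phi_2 = 0.8806
Solve by Cramer's rule:
  det = gamma(0)^2 - gamma(1)^2 = (2.3912)^2 - (0.6119)^2 = 5.71783744 - 0.37442161 = 5.34341583
  phi_hat_1 = [gamma(1) gamma(0) - gamma(1) gamma(2)] / det = [(0.6119)(2.3912) - (0.6119)(0.8806)] / 5.34341583 = 0.92433614 / 5.34341583 = 0.173
  phi_hat_2 = [gamma(0) gamma(2) - gamma(1)^2] / det = [(2.3912)(0.8806) - (0.6119)^2] / 5.34341583 = 1.73126911 / 5.34341583 = 0.324
So phi_hat = [0.1730, 0.3240].
Therefore phi_hat_1 = 0.1730.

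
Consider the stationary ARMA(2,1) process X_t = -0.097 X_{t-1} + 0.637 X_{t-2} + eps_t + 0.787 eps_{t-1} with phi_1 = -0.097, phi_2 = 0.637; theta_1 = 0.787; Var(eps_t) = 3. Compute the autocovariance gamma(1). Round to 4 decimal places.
\gamma(1) = 4.7626

Multiply the model equation by X_{t-k} and take expectations. With theta_0 = psi_0 = 1 and psi_j the MA(infinity) weights, this gives
  gamma(k) - sum_i phi_i gamma(k-i) = c_k,
  c_k = sigma^2 * sum_{j=k..q} theta_j psi_{j-k}   (c_k = 0 for k > q),
using gamma(-m) = gamma(m).
psi-weights needed (psi_j = theta_j + sum_i phi_i psi_{j-i}):
  psi_1 = theta_1 + phi_1 = 0.787 + (-0.097) = 0.69
Right-hand sides:
  c_0 = sigma^2 (1 + theta_1 psi_1) = 3 * (1 + (0.787)(0.69)) = 3 * 1.54303 = 4.62909
  c_1 = sigma^2 theta_1 = 3 * (0.787) = 2.361
  c_2 = 0
Equations for k = 0, 1, 2 (AR order 2, c_2 = 0):
  (E0) gamma(0) = phi_1 gamma(1) + phi_2 gamma(2) + c_0
  (E1) gamma(1) = phi_1 gamma(0) + phi_2 gamma(1) + c_1
  (E2) gamma(2) = phi_1 gamma(1) + phi_2 gamma(0)
From (E1): gamma(1) = A gamma(0) + B with
  A = phi_1 / (1 - phi_2) = -0.097 / 0.363 = -0.267218,   B = c_1 / (1 - phi_2) = 2.361 / 0.363 = 6.504132.
Insert (E2) into (E0): gamma(0) (1 - phi_2^2) = phi_1 (1 + phi_2) gamma(1) + c_0.
  phi_1 (1 + phi_2) = (-0.097)(1.637) = -0.158789,   1 - phi_2^2 = 0.594231.
Replace gamma(1) by A gamma(0) + B and collect gamma(0):
  gamma(0) [0.594231 - (-0.158789)(-0.267218)] = (-0.158789)(6.504132) + 4.62909
  gamma(0) * 0.5518 = 3.596305
  gamma(0) = 3.596305 / 0.5518 = 6.51741.
  gamma(1) = A gamma(0) + B = (-0.267218)(6.51741) + (6.504132) = 4.762565.
Therefore gamma(1) = 4.7626 (to 4 decimal places).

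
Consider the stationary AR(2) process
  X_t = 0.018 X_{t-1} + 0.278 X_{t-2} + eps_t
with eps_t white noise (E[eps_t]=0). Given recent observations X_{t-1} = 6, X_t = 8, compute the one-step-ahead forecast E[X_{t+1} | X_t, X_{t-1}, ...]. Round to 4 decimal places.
E[X_{t+1} \mid \mathcal F_t] = 1.8120

For an AR(p) model X_t = c + sum_i phi_i X_{t-i} + eps_t, the
one-step-ahead conditional mean is
  E[X_{t+1} | X_t, ...] = c + sum_i phi_i X_{t+1-i}.
Substitute known values:
  E[X_{t+1} | ...] = (0.018) * (8) + (0.278) * (6)
                   = 1.8120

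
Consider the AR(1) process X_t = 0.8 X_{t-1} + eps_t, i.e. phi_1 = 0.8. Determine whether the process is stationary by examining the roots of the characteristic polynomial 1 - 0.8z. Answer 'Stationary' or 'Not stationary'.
\text{Stationary}

The AR(p) characteristic polynomial is P(z) = 1 - 0.8z.
Stationarity requires all roots to lie outside the unit circle, i.e. |z| > 1 for every root.
This is linear in z: 1 + (-0.8) z = 0  =>  z = -1/(-0.8) = 1.25,  |z| = 1.25.
Moduli of all roots: 1.2500.
All moduli strictly greater than 1? Yes.
Verdict: Stationary.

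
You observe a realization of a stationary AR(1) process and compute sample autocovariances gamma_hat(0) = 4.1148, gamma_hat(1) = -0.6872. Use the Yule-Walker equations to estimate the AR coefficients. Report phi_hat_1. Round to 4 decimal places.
\hat\phi_{1} = -0.1670

The Yule-Walker equations for an AR(p) process read, in matrix form,
  Gamma_p phi = r_p,   with   (Gamma_p)_{ij} = gamma(|i - j|),
                       (r_p)_i = gamma(i),   i,j = 1..p.
Substitute the sample gammas (Toeplitz matrix and right-hand side of size 1):
  Gamma_p = [[4.1148]]
  r_p     = [-0.6872]
With p = 1 this is the single equation gamma(0) phi_1 = gamma(1):
  phi_hat_1 = gamma(1) / gamma(0) = -0.6872 / 4.1148 = -0.1670.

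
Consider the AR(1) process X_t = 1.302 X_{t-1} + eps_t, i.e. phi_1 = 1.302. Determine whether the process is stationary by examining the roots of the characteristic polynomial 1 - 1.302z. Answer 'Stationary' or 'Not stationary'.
\text{Not stationary}

The AR(p) characteristic polynomial is P(z) = 1 - 1.302z.
Stationarity requires all roots to lie outside the unit circle, i.e. |z| > 1 for every root.
This is linear in z: 1 + (-1.302) z = 0  =>  z = -1/(-1.302) = 0.768049,  |z| = 0.768049.
Moduli of all roots: 0.7680.
All moduli strictly greater than 1? No.
Verdict: Not stationary.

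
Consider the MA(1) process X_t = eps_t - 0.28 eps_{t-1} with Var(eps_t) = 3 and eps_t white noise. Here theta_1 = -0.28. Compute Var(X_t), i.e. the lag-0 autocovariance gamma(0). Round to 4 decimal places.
\gamma(0) = 3.2352

For an MA(q) process X_t = eps_t + sum_i theta_i eps_{t-i} with
Var(eps_t) = sigma^2, the variance is
  gamma(0) = sigma^2 * (1 + sum_i theta_i^2).
  sum_i theta_i^2 = (-0.28)^2 = 0.0784.
  gamma(0) = 3 * (1 + 0.0784) = 3 * 1.0784 = 3.2352.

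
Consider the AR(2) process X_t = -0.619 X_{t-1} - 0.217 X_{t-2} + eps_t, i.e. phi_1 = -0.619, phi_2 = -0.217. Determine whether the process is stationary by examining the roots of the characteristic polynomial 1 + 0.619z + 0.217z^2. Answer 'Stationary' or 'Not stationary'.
\text{Stationary}

The AR(p) characteristic polynomial is P(z) = 1 + 0.619z + 0.217z^2.
Stationarity requires all roots to lie outside the unit circle, i.e. |z| > 1 for every root.
Set 1 + (0.619) z + (0.217) z^2 = 0, i.e. a z^2 + b z + c = 0 with a = 0.217, b = 0.619, c = 1.
Discriminant D = b^2 - 4ac = (0.619)^2 - 4*(0.217)*1 = 0.383161 - (0.868) = -0.484839.
D < 0, so the roots are the complex-conjugate pair z = (-b +/- i sqrt(-D)) / (2a) = -1.4263 +/- 1.6044i.
For a conjugate pair |z|^2 = z * conj(z) = (product of roots) = c/a = 1/(0.217) = 4.608295, so |z| = sqrt(4.608295) = 2.1467 for both roots.
Moduli of all roots: 2.1467, 2.1467.
All moduli strictly greater than 1? Yes.
Verdict: Stationary.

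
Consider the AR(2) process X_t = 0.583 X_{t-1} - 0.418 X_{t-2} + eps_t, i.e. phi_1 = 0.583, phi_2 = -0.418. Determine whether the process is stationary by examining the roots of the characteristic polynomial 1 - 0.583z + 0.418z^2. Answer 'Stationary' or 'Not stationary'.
\text{Stationary}

The AR(p) characteristic polynomial is P(z) = 1 - 0.583z + 0.418z^2.
Stationarity requires all roots to lie outside the unit circle, i.e. |z| > 1 for every root.
Set 1 + (-0.583) z + (0.418) z^2 = 0, i.e. a z^2 + b z + c = 0 with a = 0.418, b = -0.583, c = 1.
Discriminant D = b^2 - 4ac = (-0.583)^2 - 4*(0.418)*1 = 0.339889 - (1.672) = -1.332111.
D < 0, so the roots are the complex-conjugate pair z = (-b +/- i sqrt(-D)) / (2a) = 0.6974 +/- 1.3806i.
For a conjugate pair |z|^2 = z * conj(z) = (product of roots) = c/a = 1/(0.418) = 2.392344, so |z| = sqrt(2.392344) = 1.5467 for both roots.
Moduli of all roots: 1.5467, 1.5467.
All moduli strictly greater than 1? Yes.
Verdict: Stationary.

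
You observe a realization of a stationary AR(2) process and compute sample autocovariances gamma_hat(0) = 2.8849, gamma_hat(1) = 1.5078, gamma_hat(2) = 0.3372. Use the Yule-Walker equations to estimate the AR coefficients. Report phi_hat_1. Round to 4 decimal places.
\hat\phi_{1} = 0.6350

The Yule-Walker equations for an AR(p) process read, in matrix form,
  Gamma_p phi = r_p,   with   (Gamma_p)_{ij} = gamma(|i - j|),
                       (r_p)_i = gamma(i),   i,j = 1..p.
Substitute the sample gammas (Toeplitz matrix and right-hand side of size 2):
  Gamma_p = [[2.8849, 1.5078], [1.5078, 2.8849]]
  r_p     = [1.5078, 0.3372]
Written out:
  2.8849 phi_1 + 1.5078 phi_2 = 1.5078
  1.5078 phi_1 + 2.8849 phi_2 = 0.3372
Solve by Cramer's rule:
  det = gamma(0)^2 - gamma(1)^2 = (2.8849)^2 - (1.5078)^2 = 8.32264801 - 2.27346084 = 6.04918717
  phi_hat_1 = [gamma(1) gamma(0) - gamma(1) gamma(2)] / det = [(1.5078)(2.8849) - (1.5078)(0.3372)] / 6.04918717 = 3.84142206 / 6.04918717 = 0.635
  phi_hat_2 = [gamma(0) gamma(2) - gamma(1)^2] / det = [(2.8849)(0.3372) - (1.5078)^2] / 6.04918717 = -1.30067256 / 6.04918717 = -0.215
So phi_hat = [0.6350, -0.2150].
Therefore phi_hat_1 = 0.6350.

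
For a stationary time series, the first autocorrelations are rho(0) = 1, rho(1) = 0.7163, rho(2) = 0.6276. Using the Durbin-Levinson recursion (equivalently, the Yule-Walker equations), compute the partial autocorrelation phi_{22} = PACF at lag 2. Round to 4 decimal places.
\phi_{22} = 0.2352

The PACF at lag k is phi_{kk}, the last component of the solution
to the Yule-Walker system G_k phi = r_k where
  (G_k)_{ij} = rho(|i - j|), (r_k)_i = rho(i), i,j = 1..k.
Equivalently, Durbin-Levinson gives phi_{kk} iteratively:
  phi_{11} = rho(1)
  phi_{kk} = [rho(k) - sum_{j=1..k-1} phi_{k-1,j} rho(k-j)]
            / [1 - sum_{j=1..k-1} phi_{k-1,j} rho(j)],
  phi_{k,j} = phi_{k-1,j} - phi_{kk} phi_{k-1,k-j},  j = 1..k-1.
Step k = 1:
  phi_11 = rho(1) = 0.7163.
Step k = 2:
  phi_22 = [rho(2) - phi_11 rho(1)] / [1 - phi_11 rho(1)] = [0.6276 - (0.7163)(0.7163)] / [1 - (0.7163)(0.7163)]
         = 0.11451431 / 0.48691431 = 0.2352.
Therefore phi_{22} = 0.2352.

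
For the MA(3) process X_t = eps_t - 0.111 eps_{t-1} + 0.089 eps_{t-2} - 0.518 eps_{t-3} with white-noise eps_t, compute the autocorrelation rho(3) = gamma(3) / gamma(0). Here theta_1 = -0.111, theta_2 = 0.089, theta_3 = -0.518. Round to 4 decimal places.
\rho(3) = -0.4020

For an MA(q) process with theta_0 = 1, the autocovariance is
  gamma(k) = sigma^2 * sum_{i=0..q-k} theta_i * theta_{i+k},
and rho(k) = gamma(k) / gamma(0). Sigma^2 cancels.
  numerator   = (1)*(-0.518) = -0.518.
  denominator = (1)^2 + (-0.111)^2 + (0.089)^2 + (-0.518)^2 = 1.288566.
  rho(3) = -0.518 / 1.288566 = -0.4020.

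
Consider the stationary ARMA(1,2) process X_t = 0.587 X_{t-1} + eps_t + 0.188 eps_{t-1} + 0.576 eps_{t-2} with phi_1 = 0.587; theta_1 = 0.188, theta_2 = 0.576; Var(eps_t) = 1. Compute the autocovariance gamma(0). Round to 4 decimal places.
\gamma(0) = 3.2222

Multiply the model equation by X_{t-k} and take expectations. With theta_0 = psi_0 = 1 and psi_j the MA(infinity) weights, this gives
  gamma(k) - sum_i phi_i gamma(k-i) = c_k,
  c_k = sigma^2 * sum_{j=k..q} theta_j psi_{j-k}   (c_k = 0 for k > q),
using gamma(-m) = gamma(m).
psi-weights needed (psi_j = theta_j + sum_i phi_i psi_{j-i}):
  psi_1 = theta_1 + phi_1 = 0.188 + (0.587) = 0.775
  psi_2 = theta_2 + phi_1 psi_1 = 0.576 + (0.587)(0.775) = 1.030925
Right-hand sides:
  c_0 = sigma^2 (1 + theta_1 psi_1 + theta_2 psi_2) = 1 * (1 + (0.188)(0.775) + (0.576)(1.030925)) = 1 * 1.739513 = 1.739513
  c_1 = sigma^2 (theta_1 + theta_2 psi_1) = 1 * (0.188 + (0.576)(0.775)) = 0.6344
  c_2 = sigma^2 theta_2 = 1 * (0.576) = 0.576
Equations for k = 0 and k = 1 (AR order 1):
  gamma(0) = phi_1 gamma(1) + c_0
  gamma(1) = phi_1 gamma(0) + c_1
Substituting the second into the first: gamma(0) (1 - phi_1^2) = c_0 + phi_1 c_1, so
  gamma(0) = (c_0 + phi_1 c_1) / (1 - phi_1^2) = (1.739513 + (0.587)(0.6344)) / (1 - (0.587)^2) = 2.111906 / 0.655431 = 3.222163.
Therefore gamma(0) = 3.2222 (to 4 decimal places).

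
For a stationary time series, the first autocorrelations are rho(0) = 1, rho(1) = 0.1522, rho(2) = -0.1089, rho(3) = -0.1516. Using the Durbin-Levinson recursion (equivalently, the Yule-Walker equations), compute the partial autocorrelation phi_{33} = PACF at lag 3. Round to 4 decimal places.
\phi_{33} = -0.1170

The PACF at lag k is phi_{kk}, the last component of the solution
to the Yule-Walker system G_k phi = r_k where
  (G_k)_{ij} = rho(|i - j|), (r_k)_i = rho(i), i,j = 1..k.
Equivalently, Durbin-Levinson gives phi_{kk} iteratively:
  phi_{11} = rho(1)
  phi_{kk} = [rho(k) - sum_{j=1..k-1} phi_{k-1,j} rho(k-j)]
            / [1 - sum_{j=1..k-1} phi_{k-1,j} rho(j)],
  phi_{k,j} = phi_{k-1,j} - phi_{kk} phi_{k-1,k-j},  j = 1..k-1.
Step k = 1:
  phi_11 = rho(1) = 0.1522.
Step k = 2:
  phi_22 = [rho(2) - phi_11 rho(1)] / [1 - phi_11 rho(1)] = [-0.1089 - (0.1522)(0.1522)] / [1 - (0.1522)(0.1522)]
         = -0.13206484 / 0.97683516 = -0.135197.
  Update: phi_21 = phi_11 - phi_22 phi_11 = 0.1522 - (-0.135197)(0.1522) = 0.172777.
Step k = 3:
  phi_33 = [rho(3) - phi_21 rho(2) - phi_22 rho(1)] / [1 - phi_21 rho(1) - phi_22 rho(2)]
    numerator   = -0.1516 - (0.172777)(-0.1089) - (-0.135197)(0.1522) = -0.11220766
    denominator = 1 - (0.172777)(0.1522) - (-0.135197)(-0.1089) = 0.95898044
  phi_33 = -0.11220766 / 0.95898044 = -0.117.
Therefore phi_{33} = -0.1170.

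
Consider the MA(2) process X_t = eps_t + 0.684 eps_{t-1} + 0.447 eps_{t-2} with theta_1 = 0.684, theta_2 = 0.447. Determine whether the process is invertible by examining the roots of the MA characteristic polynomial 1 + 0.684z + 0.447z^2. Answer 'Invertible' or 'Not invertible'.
\text{Invertible}

The MA(q) characteristic polynomial is P(z) = 1 + 0.684z + 0.447z^2.
Invertibility requires all roots to lie outside the unit circle, i.e. |z| > 1 for every root.
Set 1 + (0.684) z + (0.447) z^2 = 0, i.e. a z^2 + b z + c = 0 with a = 0.447, b = 0.684, c = 1.
Discriminant D = b^2 - 4ac = (0.684)^2 - 4*(0.447)*1 = 0.467856 - (1.788) = -1.320144.
D < 0, so the roots are the complex-conjugate pair z = (-b +/- i sqrt(-D)) / (2a) = -0.7651 +/- 1.2852i.
For a conjugate pair |z|^2 = z * conj(z) = (product of roots) = c/a = 1/(0.447) = 2.237136, so |z| = sqrt(2.237136) = 1.4957 for both roots.
Moduli of all roots: 1.4957, 1.4957.
All moduli strictly greater than 1? Yes.
Verdict: Invertible.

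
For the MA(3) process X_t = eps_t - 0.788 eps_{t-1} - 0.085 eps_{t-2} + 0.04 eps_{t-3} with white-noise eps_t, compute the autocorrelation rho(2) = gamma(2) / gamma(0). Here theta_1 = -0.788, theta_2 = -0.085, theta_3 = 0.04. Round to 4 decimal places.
\rho(2) = -0.0715

For an MA(q) process with theta_0 = 1, the autocovariance is
  gamma(k) = sigma^2 * sum_{i=0..q-k} theta_i * theta_{i+k},
and rho(k) = gamma(k) / gamma(0). Sigma^2 cancels.
  numerator   = (1)*(-0.085) + (-0.788)*(0.04) = -0.11652.
  denominator = (1)^2 + (-0.788)^2 + (-0.085)^2 + (0.04)^2 = 1.629769.
  rho(2) = -0.11652 / 1.629769 = -0.0715.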